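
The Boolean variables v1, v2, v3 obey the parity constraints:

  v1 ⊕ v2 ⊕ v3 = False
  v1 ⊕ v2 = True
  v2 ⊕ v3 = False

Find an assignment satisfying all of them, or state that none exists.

v1 = False, v2 = True, v3 = True

v1 ⊕ v2 ⊕ v3 = F ⊕ T ⊕ T = False ✓
v1 ⊕ v2 = F ⊕ T = True ✓
v2 ⊕ v3 = T ⊕ T = False ✓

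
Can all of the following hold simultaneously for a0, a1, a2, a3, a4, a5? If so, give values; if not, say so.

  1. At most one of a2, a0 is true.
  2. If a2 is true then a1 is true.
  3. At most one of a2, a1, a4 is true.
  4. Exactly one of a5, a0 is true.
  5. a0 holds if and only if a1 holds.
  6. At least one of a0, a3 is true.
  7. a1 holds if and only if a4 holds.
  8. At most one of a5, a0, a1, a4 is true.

a0=F; a1=F; a2=F; a3=T; a4=F; a5=T

  (1) {a2, a0}: 0 true — at most one ✓
  (2) a2=F ⇒ a1: vacuous ✓
  (3) {a2, a1, a4}: 0 true — at most one ✓
  (4) {a5, a0}: 1 true — exactly one ✓
  (5) a0=F, a1=F — same ✓
  (6) {a0, a3}: 1 true — at least one ✓
  (7) a1=F, a4=F — same ✓
  (8) {a5, a0, a1, a4}: 1 true — at most one ✓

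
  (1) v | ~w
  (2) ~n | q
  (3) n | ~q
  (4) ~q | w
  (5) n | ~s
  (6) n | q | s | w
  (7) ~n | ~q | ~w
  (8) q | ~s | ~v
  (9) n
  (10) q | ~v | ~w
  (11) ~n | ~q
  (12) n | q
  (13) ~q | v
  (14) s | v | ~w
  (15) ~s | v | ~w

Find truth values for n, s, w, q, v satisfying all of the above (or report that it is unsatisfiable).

UNSATISFIABLE

Case n = True:
  (~n | q) forces q = True.
  Clause (~n | ~q) is falsified — contradiction.
Case n = False:
  Clause (n) is falsified — contradiction.
Both cases fail, so the formula is unsatisfiable.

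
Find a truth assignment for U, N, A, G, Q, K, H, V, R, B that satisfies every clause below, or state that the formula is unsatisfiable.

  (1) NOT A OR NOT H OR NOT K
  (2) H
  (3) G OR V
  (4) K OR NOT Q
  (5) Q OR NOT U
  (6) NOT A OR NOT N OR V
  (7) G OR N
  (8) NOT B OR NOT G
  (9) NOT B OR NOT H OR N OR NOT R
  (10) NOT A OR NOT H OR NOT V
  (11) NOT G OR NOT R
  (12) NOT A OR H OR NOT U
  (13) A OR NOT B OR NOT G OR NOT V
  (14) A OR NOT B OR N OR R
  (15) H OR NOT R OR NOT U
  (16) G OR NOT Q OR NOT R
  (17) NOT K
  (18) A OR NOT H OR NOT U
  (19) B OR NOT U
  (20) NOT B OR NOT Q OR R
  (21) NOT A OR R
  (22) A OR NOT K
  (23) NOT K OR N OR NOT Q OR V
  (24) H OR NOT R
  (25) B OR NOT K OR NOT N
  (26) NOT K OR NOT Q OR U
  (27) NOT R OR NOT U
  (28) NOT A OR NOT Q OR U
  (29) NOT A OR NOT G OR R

Unit clause (H) forces H = True.
Unit clause (NOT K) forces K = False.
In (K OR NOT Q) only NOT Q is left, so Q = False.
In (Q OR NOT U) only NOT U is left, so U = False.
Set N = True.
Try A = True:
  (NOT A OR NOT N OR V) forces V = True.
  clause (NOT A OR NOT H OR NOT V) is falsified — backtrack.
So A = False.
Set G = False.
  then (G OR V) forces V = True.
Set R = False.
Set B = True.
All clauses satisfied.

U: False; N: True; A: False; G: False; Q: False; K: False; H: True; V: True; R: False; B: True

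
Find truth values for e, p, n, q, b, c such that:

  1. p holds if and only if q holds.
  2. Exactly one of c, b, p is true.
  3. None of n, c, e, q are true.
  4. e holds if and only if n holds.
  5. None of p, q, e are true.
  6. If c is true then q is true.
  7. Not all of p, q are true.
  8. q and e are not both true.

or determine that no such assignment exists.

e = False, p = False, n = False, q = False, b = True, c = False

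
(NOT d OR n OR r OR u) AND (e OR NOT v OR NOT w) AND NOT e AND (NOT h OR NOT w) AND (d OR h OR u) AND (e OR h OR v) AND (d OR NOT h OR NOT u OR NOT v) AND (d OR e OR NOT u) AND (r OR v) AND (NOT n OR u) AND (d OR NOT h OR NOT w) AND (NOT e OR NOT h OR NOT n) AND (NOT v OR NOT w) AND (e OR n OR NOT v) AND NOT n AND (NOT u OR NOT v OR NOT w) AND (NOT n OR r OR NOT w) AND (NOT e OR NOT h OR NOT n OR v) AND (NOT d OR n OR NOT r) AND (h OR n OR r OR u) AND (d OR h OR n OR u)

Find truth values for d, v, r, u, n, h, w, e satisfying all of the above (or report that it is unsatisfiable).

Unit clause (NOT e) forces e = False.
Unit clause (NOT n) forces n = False.
In (e OR n OR NOT v) only NOT v is left, so v = False.
In (e OR h OR v) only h is left, so h = True.
In (r OR v) only r is left, so r = True.
In (NOT d OR n OR NOT r) only NOT d is left, so d = False.
In (NOT h OR NOT w) only NOT w is left, so w = False.
In (d OR e OR NOT u) only NOT u is left, so u = False.
All clauses satisfied.

d: False, v: False, r: True, u: False, n: False, h: True, w: False, e: False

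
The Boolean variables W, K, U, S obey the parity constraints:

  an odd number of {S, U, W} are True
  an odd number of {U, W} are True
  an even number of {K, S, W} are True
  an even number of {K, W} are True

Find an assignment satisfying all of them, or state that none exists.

W=T, K=T, U=F, S=F

{S, U, W}: 1 true → odd ✓
{U, W}: 1 true → odd ✓
{K, S, W}: 2 true → even ✓
{K, W}: 2 true → even ✓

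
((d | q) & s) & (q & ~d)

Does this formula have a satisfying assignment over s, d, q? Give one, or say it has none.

s=T; d=F; q=T

  (d | q) & s = True
    d | q = True
  q & ~d = True
    ~d = True
Both conjuncts True, so the formula holds.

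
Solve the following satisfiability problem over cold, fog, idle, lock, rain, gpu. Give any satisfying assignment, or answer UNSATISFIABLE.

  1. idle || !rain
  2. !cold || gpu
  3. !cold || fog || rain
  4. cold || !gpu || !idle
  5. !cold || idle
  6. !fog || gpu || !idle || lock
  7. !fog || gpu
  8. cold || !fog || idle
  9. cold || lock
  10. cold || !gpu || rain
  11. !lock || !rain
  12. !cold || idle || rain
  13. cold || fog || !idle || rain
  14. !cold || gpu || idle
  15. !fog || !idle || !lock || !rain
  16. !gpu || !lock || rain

Set cold = False.
  then (cold || lock) forces lock = True.
  then (!lock || !rain) forces rain = False.
  then (!gpu || !lock || rain) forces gpu = False.
  then (!fog || gpu) forces fog = False.
  then (cold || fog || !idle || rain) forces idle = False.
All clauses satisfied.

cold: False, fog: False, idle: False, lock: True, rain: False, gpu: False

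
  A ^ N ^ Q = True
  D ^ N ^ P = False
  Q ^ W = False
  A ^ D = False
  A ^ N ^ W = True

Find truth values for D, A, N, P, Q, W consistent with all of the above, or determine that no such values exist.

D = False, A = False, N = False, P = False, Q = True, W = True

A ^ N ^ Q = F ^ F ^ T = True ✓
D ^ N ^ P = F ^ F ^ F = False ✓
Q ^ W = T ^ T = False ✓
A ^ D = F ^ F = False ✓
A ^ N ^ W = F ^ F ^ T = True ✓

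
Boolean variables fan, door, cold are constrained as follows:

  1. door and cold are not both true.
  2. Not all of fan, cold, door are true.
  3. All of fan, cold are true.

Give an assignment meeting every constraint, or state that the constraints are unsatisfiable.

fan = True, door = False, cold = True

  (1) door=F, cold=T — not both ✓
  (2) {fan, cold, door}: 2/3 true — not all ✓
  (3) {fan, cold}: all 2 true ✓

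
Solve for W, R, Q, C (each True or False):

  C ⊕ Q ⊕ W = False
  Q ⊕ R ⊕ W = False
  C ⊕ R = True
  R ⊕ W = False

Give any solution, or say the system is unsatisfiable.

Unsatisfiable

Adding constraints 1, 2, 3 mod 2: every variable appears an even number of times on the left, so the left side is 0.
But the right sides sum to 1 (mod 2). 0 ≠ 1 — the system is inconsistent.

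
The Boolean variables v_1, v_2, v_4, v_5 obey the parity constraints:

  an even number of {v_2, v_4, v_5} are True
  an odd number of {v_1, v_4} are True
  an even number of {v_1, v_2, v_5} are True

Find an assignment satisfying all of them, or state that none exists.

Adding constraints 1, 2, 3 mod 2: every variable appears an even number of times on the left, so the left side is 0.
But the right sides sum to 1 (mod 2). 0 ≠ 1 — the system is inconsistent.

UNSATISFIABLE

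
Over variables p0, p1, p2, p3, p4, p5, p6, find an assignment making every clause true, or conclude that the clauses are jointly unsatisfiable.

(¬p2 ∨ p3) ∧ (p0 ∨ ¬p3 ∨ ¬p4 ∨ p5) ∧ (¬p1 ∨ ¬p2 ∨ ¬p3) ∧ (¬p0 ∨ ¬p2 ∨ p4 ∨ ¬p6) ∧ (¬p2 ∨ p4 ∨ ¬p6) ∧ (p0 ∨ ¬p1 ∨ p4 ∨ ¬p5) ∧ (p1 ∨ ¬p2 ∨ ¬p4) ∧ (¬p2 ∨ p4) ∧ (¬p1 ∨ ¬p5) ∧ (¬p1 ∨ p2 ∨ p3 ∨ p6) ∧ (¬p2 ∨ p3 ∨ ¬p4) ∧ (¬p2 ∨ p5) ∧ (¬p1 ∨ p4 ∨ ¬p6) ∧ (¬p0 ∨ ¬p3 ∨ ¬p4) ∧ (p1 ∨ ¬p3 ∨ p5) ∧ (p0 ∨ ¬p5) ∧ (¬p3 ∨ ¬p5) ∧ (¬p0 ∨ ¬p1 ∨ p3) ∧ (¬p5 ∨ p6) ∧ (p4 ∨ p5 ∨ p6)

Set p0 = False.
  then (p0 ∨ ¬p5) forces p5 = False.
  then (¬p2 ∨ p5) forces p2 = False.
Set p1 = False.
  then (p1 ∨ ¬p3 ∨ p5) forces p3 = False.
Set p4 = False.
  then (p4 ∨ p5 ∨ p6) forces p6 = True.
All clauses satisfied.

p0 = False, p1 = False, p2 = False, p3 = False, p4 = False, p5 = False, p6 = True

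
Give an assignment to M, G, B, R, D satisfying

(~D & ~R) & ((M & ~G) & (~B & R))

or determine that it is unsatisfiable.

Case R = True: the conjunct ~R is False.
Case R = False: the conjunct R is False.
Both cases fail — unsatisfiable.

UNSATISFIABLE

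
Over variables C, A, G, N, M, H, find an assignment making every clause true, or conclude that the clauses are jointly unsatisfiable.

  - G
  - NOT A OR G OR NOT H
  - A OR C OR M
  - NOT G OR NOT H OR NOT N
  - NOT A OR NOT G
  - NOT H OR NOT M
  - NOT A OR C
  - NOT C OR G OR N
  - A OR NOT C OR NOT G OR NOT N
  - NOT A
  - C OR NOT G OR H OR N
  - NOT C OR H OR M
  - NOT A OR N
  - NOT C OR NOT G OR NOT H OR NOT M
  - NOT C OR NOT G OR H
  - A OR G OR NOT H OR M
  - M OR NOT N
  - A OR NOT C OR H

Unit clause (G) forces G = True.
In (NOT A OR NOT G) only NOT A is left, so A = False.
Set C = True.
  then (A OR NOT C OR NOT G OR NOT N) forces N = False.
  then (NOT C OR NOT G OR H) forces H = True.
  then (NOT H OR NOT M) forces M = False.
All clauses satisfied.

C: True; A: False; G: True; N: False; M: False; H: True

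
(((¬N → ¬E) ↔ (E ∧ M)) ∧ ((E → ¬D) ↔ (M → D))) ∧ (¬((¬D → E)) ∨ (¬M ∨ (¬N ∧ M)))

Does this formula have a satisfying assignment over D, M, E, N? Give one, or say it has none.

D = False, M = False, E = True, N = False

  ((¬N → ¬E) ↔ (E ∧ M)) ∧ ((E → ¬D) ↔ (M → D)) = True
    (¬N → ¬E) ↔ (E ∧ M) = True
      ¬N → ¬E = False
        ¬N = True
        ¬E = False
      E ∧ M = False
    (E → ¬D) ↔ (M → D) = True
      E → ¬D = True
        ¬D = True
      M → D = True
  ¬((¬D → E)) ∨ (¬M ∨ (¬N ∧ M)) = True
    ¬((¬D → E)) = False
      ¬D → E = True
        ¬D = True
    ¬M ∨ (¬N ∧ M) = True
      ¬M = True
      ¬N ∧ M = False
        ¬N = True
Both conjuncts True, so the formula holds.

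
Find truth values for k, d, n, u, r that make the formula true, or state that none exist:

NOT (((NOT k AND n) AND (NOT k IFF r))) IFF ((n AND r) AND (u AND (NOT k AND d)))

k: False; d: False; n: True; u: True; r: True

  NOT (((NOT k AND n) AND (NOT k IFF r))) IFF ((n AND r) AND (u AND (NOT k AND d))) = True
    NOT (((NOT k AND n) AND (NOT k IFF r))) = False
      (NOT k AND n) AND (NOT k IFF r) = True
        NOT k AND n = True
          NOT k = True
        NOT k IFF r = True
          NOT k = True
    (n AND r) AND (u AND (NOT k AND d)) = False
      n AND r = True
      u AND (NOT k AND d) = False
        NOT k AND d = False
          NOT k = True
The formula evaluates to True.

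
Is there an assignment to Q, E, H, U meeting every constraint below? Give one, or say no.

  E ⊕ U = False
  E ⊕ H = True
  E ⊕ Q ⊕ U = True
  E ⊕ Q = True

Q = True; E = False; H = True; U = False

E ⊕ U = F ⊕ F = False ✓
E ⊕ H = F ⊕ T = True ✓
E ⊕ Q ⊕ U = F ⊕ T ⊕ F = True ✓
E ⊕ Q = F ⊕ T = True ✓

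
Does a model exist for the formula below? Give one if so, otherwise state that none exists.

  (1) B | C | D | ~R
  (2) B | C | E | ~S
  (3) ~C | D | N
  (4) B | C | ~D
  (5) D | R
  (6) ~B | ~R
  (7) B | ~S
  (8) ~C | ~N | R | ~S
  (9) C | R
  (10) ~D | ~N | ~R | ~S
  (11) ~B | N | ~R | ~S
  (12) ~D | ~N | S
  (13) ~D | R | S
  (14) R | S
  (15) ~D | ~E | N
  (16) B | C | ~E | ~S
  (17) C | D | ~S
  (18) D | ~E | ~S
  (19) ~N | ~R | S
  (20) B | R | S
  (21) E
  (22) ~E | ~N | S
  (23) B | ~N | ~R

The formula is unsatisfiable.

Case D = True:
  (E) forces E = True.
  (~D | ~E | N) forces N = True.
  (~D | ~N | S) forces S = True.
  (B | ~S) forces B = True.
  (~B | ~R) forces R = False.
  (~C | ~N | R | ~S) forces C = False.
  Clause (C | R) is falsified — contradiction.
Case D = False:
  (D | R) forces R = True.
  (~B | ~R) forces B = False.
  (B | C | D | ~R) forces C = True.
  (~C | D | N) forces N = True.
  Clause (B | ~N | ~R) is falsified — contradiction.
Both cases fail, so the formula is unsatisfiable.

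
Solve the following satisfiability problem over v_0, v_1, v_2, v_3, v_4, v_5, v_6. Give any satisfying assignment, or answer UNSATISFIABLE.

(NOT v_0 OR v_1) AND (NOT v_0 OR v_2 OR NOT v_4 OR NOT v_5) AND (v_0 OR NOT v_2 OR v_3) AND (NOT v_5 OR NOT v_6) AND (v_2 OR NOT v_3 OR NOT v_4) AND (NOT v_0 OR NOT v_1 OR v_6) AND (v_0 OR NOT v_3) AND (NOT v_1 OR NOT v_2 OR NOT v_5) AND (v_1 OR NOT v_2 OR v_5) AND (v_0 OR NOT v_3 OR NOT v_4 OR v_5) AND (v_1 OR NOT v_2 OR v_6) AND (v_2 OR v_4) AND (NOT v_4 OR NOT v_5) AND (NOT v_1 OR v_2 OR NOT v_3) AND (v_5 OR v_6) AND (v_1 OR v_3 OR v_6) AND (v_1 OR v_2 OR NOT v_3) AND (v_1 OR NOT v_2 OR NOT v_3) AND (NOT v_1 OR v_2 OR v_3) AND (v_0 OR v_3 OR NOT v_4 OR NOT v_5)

Set v_0 = True.
  then (NOT v_0 OR v_1) forces v_1 = True.
  then (NOT v_0 OR NOT v_1 OR v_6) forces v_6 = True.
  then (NOT v_5 OR NOT v_6) forces v_5 = False.
Try v_2 = False:
  (v_2 OR v_4) forces v_4 = True.
  (v_2 OR NOT v_3 OR NOT v_4) forces v_3 = False.
  clause (NOT v_1 OR v_2 OR v_3) is falsified — backtrack.
So v_2 = True.
Set v_3 = False.
Set v_4 = True.
All clauses satisfied.

v_0 = True, v_1 = True, v_2 = True, v_3 = False, v_4 = True, v_5 = False, v_6 = True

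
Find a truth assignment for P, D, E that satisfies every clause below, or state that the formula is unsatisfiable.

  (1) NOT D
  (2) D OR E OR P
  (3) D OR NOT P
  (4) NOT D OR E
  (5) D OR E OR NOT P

P = False; D = False; E = True

Unit clause (NOT D) forces D = False.
In (D OR NOT P) only NOT P is left, so P = False.
In (D OR E OR P) only E is left, so E = True.
Check each clause:
  (NOT D): NOT D holds.
  (D OR E OR P): E holds.
  (D OR NOT P): NOT P holds.
  (NOT D OR E): NOT D holds.
  (D OR E OR NOT P): E holds.
All clauses satisfied.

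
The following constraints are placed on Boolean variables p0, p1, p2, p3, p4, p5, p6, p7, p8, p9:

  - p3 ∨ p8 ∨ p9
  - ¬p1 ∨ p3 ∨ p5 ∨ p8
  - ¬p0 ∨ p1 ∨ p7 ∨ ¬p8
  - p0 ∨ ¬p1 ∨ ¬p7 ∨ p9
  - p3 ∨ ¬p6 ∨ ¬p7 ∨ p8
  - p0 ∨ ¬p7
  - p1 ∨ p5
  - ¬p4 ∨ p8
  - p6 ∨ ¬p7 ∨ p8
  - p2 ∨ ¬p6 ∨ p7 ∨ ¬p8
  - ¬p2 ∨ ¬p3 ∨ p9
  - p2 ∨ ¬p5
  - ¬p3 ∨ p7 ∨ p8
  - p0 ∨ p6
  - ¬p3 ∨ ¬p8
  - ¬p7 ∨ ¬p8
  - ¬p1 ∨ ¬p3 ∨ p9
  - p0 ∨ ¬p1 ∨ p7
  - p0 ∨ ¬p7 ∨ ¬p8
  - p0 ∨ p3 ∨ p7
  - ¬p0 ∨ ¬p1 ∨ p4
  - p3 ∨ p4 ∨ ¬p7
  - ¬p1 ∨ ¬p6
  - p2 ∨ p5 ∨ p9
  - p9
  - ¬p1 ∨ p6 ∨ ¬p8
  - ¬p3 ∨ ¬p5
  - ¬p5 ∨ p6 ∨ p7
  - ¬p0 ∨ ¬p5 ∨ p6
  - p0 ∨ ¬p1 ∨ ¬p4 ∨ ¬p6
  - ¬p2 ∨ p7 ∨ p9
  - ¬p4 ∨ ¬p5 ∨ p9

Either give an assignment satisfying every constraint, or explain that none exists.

p0=T; p1=F; p2=T; p3=F; p4=F; p5=T; p6=T; p7=F; p8=F; p9=T

Unit clause (p9) forces p9 = True.
Set p0 = True.
Set p1 = False.
  then (p1 ∨ p5) forces p5 = True.
  then (p2 ∨ ¬p5) forces p2 = True.
  then (¬p3 ∨ ¬p5) forces p3 = False.
  then (¬p0 ∨ ¬p5 ∨ p6) forces p6 = True.
Set p4 = False.
  then (p3 ∨ p4 ∨ ¬p7) forces p7 = False.
  then (¬p0 ∨ p1 ∨ p7 ∨ ¬p8) forces p8 = False.
All clauses satisfied.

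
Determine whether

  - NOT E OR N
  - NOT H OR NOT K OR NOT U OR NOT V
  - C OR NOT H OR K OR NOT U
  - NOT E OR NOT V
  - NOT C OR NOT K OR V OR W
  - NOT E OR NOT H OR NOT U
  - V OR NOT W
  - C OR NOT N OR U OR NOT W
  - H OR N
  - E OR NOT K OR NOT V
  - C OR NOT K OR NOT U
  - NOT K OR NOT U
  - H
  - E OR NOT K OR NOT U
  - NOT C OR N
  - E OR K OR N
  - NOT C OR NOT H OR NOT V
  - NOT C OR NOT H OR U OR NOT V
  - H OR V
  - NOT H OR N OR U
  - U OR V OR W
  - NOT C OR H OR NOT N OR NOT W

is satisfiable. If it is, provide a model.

Unit clause (H) forces H = True.
Set N = True.
Set K = False.
Try E = True:
  (NOT E OR NOT V) forces V = False.
  (NOT E OR NOT H OR NOT U) forces U = False.
  (V OR NOT W) forces W = False.
  clause (U OR V OR W) is falsified — backtrack.
So E = False.
Set V = False.
  then (V OR NOT W) forces W = False.
  then (U OR V OR W) forces U = True.
  then (C OR NOT H OR K OR NOT U) forces C = True.
All clauses satisfied.

N = True, H = True, K = False, E = False, V = False, C = True, W = False, U = True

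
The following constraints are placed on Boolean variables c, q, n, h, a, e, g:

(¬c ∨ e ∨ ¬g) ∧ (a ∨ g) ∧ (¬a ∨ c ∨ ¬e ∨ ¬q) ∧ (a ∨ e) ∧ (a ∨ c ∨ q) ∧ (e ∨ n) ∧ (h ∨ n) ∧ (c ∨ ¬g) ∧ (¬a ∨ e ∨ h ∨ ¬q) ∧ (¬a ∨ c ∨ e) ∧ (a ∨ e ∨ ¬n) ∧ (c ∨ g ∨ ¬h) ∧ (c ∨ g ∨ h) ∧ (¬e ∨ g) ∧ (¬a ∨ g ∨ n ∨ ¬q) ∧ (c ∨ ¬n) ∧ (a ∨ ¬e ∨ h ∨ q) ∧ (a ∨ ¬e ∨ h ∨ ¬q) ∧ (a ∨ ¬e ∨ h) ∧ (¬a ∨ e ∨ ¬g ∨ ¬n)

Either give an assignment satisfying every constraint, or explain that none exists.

Try c = False:
  (c ∨ ¬g) forces g = False.
  (a ∨ g) forces a = True.
  (¬a ∨ c ∨ e) forces e = True.
  clause (¬e ∨ g) is falsified — backtrack.
So c = True.
Set q = True.
Set n = False.
  then (e ∨ n) forces e = True.
  then (h ∨ n) forces h = True.
  then (¬e ∨ g) forces g = True.
Set a = False.
All clauses satisfied.

c=T, q=T, n=F, h=T, a=F, e=T, g=T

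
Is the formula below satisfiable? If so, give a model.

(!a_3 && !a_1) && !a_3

a_1 = False; a_3 = False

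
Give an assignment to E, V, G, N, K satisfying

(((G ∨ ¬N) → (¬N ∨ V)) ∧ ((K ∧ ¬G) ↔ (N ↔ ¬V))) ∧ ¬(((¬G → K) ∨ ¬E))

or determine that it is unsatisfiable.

E: True, V: False, G: False, N: False, K: False

  ((G ∨ ¬N) → (¬N ∨ V)) ∧ ((K ∧ ¬G) ↔ (N ↔ ¬V)) = True
    (G ∨ ¬N) → (¬N ∨ V) = True
      G ∨ ¬N = True
        ¬N = True
      ¬N ∨ V = True
        ¬N = True
    (K ∧ ¬G) ↔ (N ↔ ¬V) = True
      K ∧ ¬G = False
        ¬G = True
      N ↔ ¬V = False
        ¬V = True
  ¬(((¬G → K) ∨ ¬E)) = True
    (¬G → K) ∨ ¬E = False
      ¬G → K = False
        ¬G = True
      ¬E = False
Both conjuncts True, so the formula holds.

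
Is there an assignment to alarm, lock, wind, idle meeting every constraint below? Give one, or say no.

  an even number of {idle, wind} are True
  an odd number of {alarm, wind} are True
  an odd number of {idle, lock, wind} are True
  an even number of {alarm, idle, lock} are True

alarm=T; lock=T; wind=F; idle=F

{idle, wind}: 0 true → even ✓
{alarm, wind}: 1 true → odd ✓
{idle, lock, wind}: 1 true → odd ✓
{alarm, idle, lock}: 2 true → even ✓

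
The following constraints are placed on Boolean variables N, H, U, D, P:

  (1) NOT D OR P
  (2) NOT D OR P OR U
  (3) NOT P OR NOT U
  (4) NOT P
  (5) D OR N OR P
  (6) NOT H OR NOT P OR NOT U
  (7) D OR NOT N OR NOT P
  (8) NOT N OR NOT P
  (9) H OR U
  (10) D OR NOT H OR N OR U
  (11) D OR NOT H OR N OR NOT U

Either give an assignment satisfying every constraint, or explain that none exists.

Unit clause (NOT P) forces P = False.
In (NOT D OR P) only NOT D is left, so D = False.
In (D OR N OR P) only N is left, so N = True.
Set H = False.
  then (H OR U) forces U = True.
All clauses satisfied.

N = True, H = False, U = True, D = False, P = False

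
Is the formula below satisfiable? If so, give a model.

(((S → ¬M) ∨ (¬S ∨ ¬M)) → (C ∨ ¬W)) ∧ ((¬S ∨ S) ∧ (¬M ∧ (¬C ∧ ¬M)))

C: False, S: True, M: False, W: False

  ((S → ¬M) ∨ (¬S ∨ ¬M)) → (C ∨ ¬W) = True
    (S → ¬M) ∨ (¬S ∨ ¬M) = True
      S → ¬M = True
        ¬M = True
      ¬S ∨ ¬M = True
        ¬S = False
        ¬M = True
    C ∨ ¬W = True
      ¬W = True
  (¬S ∨ S) ∧ (¬M ∧ (¬C ∧ ¬M)) = True
    ¬S ∨ S = True
      ¬S = False
    ¬M ∧ (¬C ∧ ¬M) = True
      ¬M = True
      ¬C ∧ ¬M = True
        ¬C = True
        ¬M = True
Both conjuncts True, so the formula holds.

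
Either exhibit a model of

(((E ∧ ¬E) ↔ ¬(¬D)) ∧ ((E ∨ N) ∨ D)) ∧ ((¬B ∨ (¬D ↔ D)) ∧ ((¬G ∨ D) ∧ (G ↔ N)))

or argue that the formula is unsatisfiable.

N = False, G = False, E = True, B = False, D = False

  ((E ∧ ¬E) ↔ ¬(¬D)) ∧ ((E ∨ N) ∨ D) = True
    (E ∧ ¬E) ↔ ¬(¬D) = True
      E ∧ ¬E = False
        ¬E = False
      ¬(¬D) = False
        ¬D = True
    (E ∨ N) ∨ D = True
      E ∨ N = True
  (¬B ∨ (¬D ↔ D)) ∧ ((¬G ∨ D) ∧ (G ↔ N)) = True
    ¬B ∨ (¬D ↔ D) = True
      ¬B = True
      ¬D ↔ D = False
        ¬D = True
    (¬G ∨ D) ∧ (G ↔ N) = True
      ¬G ∨ D = True
        ¬G = True
      G ↔ N = True
Both conjuncts True, so the formula holds.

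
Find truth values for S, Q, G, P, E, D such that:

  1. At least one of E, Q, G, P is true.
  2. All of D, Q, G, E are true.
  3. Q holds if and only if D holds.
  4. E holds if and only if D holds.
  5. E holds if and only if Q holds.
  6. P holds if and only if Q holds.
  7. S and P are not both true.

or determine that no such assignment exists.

S: False; Q: True; G: True; P: True; E: True; D: True

  (1) {E, Q, G, P}: 4 true — at least one ✓
  (2) {D, Q, G, E}: all 4 true ✓
  (3) Q=T, D=T — same ✓
  (4) E=T, D=T — same ✓
  (5) E=T, Q=T — same ✓
  (6) P=T, Q=T — same ✓
  (7) S=F, P=T — not both ✓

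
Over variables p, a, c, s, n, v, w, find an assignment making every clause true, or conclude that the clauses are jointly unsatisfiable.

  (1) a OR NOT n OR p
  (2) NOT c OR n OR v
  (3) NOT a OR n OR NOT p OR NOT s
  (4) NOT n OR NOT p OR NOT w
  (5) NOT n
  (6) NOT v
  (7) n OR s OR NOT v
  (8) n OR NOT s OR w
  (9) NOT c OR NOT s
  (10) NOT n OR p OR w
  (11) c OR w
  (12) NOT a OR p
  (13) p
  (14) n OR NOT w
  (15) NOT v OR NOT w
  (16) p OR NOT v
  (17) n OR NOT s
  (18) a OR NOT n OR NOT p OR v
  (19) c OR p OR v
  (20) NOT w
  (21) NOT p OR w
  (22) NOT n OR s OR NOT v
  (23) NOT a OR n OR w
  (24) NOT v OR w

Case n = True:
  Clause (NOT n) is falsified — contradiction.
Case n = False:
  (NOT v) forces v = False.
  (NOT c OR n OR v) forces c = False.
  (c OR w) forces w = True.
  Clause (n OR NOT w) is falsified — contradiction.
Both cases fail, so the formula is unsatisfiable.

UNSATISFIABLE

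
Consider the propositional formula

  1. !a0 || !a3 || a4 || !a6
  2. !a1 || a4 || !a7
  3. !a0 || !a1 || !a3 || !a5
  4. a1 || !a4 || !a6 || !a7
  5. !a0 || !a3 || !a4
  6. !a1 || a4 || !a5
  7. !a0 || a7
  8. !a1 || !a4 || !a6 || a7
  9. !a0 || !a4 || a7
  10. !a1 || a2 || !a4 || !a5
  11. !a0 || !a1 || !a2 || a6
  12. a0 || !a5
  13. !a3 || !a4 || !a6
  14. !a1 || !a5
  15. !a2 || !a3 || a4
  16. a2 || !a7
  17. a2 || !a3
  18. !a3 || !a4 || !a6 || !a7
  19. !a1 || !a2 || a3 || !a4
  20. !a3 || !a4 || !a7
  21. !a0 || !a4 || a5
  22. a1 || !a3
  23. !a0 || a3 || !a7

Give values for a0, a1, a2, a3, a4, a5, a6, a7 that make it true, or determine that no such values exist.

a0 = False; a1 = False; a2 = True; a3 = False; a4 = True; a5 = False; a6 = False; a7 = False

Set a0 = False.
  then (a0 || !a5) forces a5 = False.
Set a1 = False.
  then (a1 || !a3) forces a3 = False.
Set a2 = True.
Set a4 = True.
Set a6 = False.
Set a7 = False.
All clauses satisfied.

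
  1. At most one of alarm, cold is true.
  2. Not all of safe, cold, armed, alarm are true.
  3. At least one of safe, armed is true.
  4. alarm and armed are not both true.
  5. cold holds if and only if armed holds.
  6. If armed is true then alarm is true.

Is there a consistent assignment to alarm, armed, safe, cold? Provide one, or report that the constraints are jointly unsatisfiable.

alarm = True, armed = False, safe = True, cold = False

  (1) {alarm, cold}: 1 true — at most one ✓
  (2) {safe, cold, armed, alarm}: 2/4 true — not all ✓
  (3) {safe, armed}: 1 true — at least one ✓
  (4) alarm=T, armed=F — not both ✓
  (5) cold=F, armed=F — same ✓
  (6) armed=F ⇒ alarm: vacuous ✓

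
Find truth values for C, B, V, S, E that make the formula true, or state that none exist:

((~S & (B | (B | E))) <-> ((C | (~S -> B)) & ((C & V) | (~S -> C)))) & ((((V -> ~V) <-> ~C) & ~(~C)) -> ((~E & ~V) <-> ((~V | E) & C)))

C: False, B: False, V: True, S: False, E: False

  (~S & (B | (B | E))) <-> ((C | (~S -> B)) & ((C & V) | (~S -> C))) = True
    ~S & (B | (B | E)) = False
      ~S = True
      B | (B | E) = False
        B | E = False
    (C | (~S -> B)) & ((C & V) | (~S -> C)) = False
      C | (~S -> B) = False
        ~S -> B = False
          ~S = True
      (C & V) | (~S -> C) = False
        C & V = False
        ~S -> C = False
          ~S = True
  (((V -> ~V) <-> ~C) & ~(~C)) -> ((~E & ~V) <-> ((~V | E) & C)) = True
    ((V -> ~V) <-> ~C) & ~(~C) = False
      (V -> ~V) <-> ~C = False
        V -> ~V = False
          ~V = False
        ~C = True
      ~(~C) = False
        ~C = True
    (~E & ~V) <-> ((~V | E) & C) = True
      ~E & ~V = False
        ~E = True
        ~V = False
      (~V | E) & C = False
        ~V | E = False
          ~V = False
Both conjuncts True, so the formula holds.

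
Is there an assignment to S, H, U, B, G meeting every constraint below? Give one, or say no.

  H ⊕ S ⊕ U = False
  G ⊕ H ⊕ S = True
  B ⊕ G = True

S: True, H: False, U: True, B: True, G: False

H ⊕ S ⊕ U = F ⊕ T ⊕ T = False ✓
G ⊕ H ⊕ S = F ⊕ F ⊕ T = True ✓
B ⊕ G = T ⊕ F = True ✓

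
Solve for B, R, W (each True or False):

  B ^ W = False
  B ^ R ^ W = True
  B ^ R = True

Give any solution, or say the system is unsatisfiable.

B = False, R = True, W = False

B ^ W = F ^ F = False ✓
B ^ R ^ W = F ^ T ^ F = True ✓
B ^ R = F ^ T = True ✓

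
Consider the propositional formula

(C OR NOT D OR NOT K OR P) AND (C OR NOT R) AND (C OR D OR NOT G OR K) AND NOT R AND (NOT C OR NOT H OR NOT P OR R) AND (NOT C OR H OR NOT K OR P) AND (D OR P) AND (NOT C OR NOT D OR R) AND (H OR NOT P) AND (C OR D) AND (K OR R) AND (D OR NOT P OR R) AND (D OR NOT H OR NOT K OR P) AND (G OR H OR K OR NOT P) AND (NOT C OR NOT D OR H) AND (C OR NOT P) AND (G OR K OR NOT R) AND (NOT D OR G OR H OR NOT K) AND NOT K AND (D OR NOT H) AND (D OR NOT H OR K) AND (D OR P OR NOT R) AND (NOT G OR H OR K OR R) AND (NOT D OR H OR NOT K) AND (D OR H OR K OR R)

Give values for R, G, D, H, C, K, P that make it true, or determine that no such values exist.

Unsatisfiable — no assignment works.

Case R = True:
  Clause (NOT R) is falsified — contradiction.
Case R = False:
  (K OR R) forces K = True.
  Clause (NOT K) is falsified — contradiction.
Both cases fail, so the formula is unsatisfiable.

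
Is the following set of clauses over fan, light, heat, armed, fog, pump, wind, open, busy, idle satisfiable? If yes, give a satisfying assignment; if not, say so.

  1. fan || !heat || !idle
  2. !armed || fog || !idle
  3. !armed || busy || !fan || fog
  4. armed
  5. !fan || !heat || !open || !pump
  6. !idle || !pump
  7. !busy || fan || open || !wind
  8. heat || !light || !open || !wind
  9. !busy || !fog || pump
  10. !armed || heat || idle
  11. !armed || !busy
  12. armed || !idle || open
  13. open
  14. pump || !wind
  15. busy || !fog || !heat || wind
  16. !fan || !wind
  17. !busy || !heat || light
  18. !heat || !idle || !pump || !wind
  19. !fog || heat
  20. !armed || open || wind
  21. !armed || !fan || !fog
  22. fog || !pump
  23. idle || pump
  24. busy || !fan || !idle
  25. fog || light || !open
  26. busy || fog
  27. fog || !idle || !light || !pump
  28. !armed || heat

Unit clause (armed) forces armed = True.
In (!armed || !busy) only !busy is left, so busy = False.
Unit clause (open) forces open = True.
In (busy || fog) only fog is left, so fog = True.
In (!armed || heat) only heat is left, so heat = True.
In (busy || !fog || !heat || wind) only wind is left, so wind = True.
In (!fan || !wind) only !fan is left, so fan = False.
In (fan || !heat || !idle) only !idle is left, so idle = False.
In (pump || !wind) only pump is left, so pump = True.
Set light = True.
All clauses satisfied.

fan = False, light = True, heat = True, armed = True, fog = True, pump = True, wind = True, open = True, busy = False, idle = False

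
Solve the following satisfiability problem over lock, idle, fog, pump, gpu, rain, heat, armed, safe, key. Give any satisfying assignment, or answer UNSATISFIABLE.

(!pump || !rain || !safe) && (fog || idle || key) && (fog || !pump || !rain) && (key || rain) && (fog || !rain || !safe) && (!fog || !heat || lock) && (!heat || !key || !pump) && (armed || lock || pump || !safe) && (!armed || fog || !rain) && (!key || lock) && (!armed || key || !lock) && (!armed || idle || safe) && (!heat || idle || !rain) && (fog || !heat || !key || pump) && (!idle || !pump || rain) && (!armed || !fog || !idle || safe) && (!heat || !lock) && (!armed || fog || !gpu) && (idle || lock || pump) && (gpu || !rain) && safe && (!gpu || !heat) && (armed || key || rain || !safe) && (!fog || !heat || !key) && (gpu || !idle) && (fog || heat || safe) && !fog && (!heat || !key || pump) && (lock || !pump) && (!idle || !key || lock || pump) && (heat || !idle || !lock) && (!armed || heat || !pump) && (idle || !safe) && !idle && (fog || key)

The formula is unsatisfiable.

Case idle = True:
  Clause (!idle) is falsified — contradiction.
Case idle = False:
  (safe) forces safe = True.
  Clause (idle || !safe) is falsified — contradiction.
Both cases fail, so the formula is unsatisfiable.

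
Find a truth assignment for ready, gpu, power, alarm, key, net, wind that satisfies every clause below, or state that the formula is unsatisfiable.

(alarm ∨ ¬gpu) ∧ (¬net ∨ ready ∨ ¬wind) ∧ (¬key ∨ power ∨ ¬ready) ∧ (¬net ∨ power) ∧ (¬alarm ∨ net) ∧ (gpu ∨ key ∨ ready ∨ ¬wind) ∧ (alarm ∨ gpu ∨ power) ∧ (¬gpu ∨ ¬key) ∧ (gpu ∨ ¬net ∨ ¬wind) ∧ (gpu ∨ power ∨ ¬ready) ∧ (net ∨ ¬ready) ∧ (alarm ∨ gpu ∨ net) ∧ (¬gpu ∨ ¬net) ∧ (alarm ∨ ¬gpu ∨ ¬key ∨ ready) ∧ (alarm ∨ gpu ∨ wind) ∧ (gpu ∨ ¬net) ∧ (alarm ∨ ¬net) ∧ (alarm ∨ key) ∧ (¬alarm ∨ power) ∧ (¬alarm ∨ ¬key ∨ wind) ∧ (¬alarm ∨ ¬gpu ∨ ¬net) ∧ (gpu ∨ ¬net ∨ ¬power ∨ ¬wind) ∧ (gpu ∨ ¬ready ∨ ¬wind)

Case gpu = True:
  (alarm ∨ ¬gpu) forces alarm = True.
  (¬alarm ∨ net) forces net = True.
  Clause (¬gpu ∨ ¬net) is falsified — contradiction.
Case gpu = False:
  (gpu ∨ ¬net) forces net = False.
  (¬alarm ∨ net) forces alarm = False.
  Clause (alarm ∨ gpu ∨ net) is falsified — contradiction.
Both cases fail, so the formula is unsatisfiable.

Unsatisfiable — no assignment works.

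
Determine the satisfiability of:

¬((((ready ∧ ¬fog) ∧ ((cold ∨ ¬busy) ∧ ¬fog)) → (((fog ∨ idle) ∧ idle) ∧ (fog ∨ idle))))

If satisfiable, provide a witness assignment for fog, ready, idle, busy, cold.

fog=F; ready=T; idle=F; busy=F; cold=T

  ¬((((ready ∧ ¬fog) ∧ ((cold ∨ ¬busy) ∧ ¬fog)) → (((fog ∨ idle) ∧ idle) ∧ (fog ∨ idle)))) = True
    ((ready ∧ ¬fog) ∧ ((cold ∨ ¬busy) ∧ ¬fog)) → (((fog ∨ idle) ∧ idle) ∧ (fog ∨ idle)) = False
      (ready ∧ ¬fog) ∧ ((cold ∨ ¬busy) ∧ ¬fog) = True
        ready ∧ ¬fog = True
          ¬fog = True
        (cold ∨ ¬busy) ∧ ¬fog = True
          cold ∨ ¬busy = True
            ¬busy = True
          ¬fog = True
      ((fog ∨ idle) ∧ idle) ∧ (fog ∨ idle) = False
        (fog ∨ idle) ∧ idle = False
          fog ∨ idle = False
        fog ∨ idle = False
The formula evaluates to True.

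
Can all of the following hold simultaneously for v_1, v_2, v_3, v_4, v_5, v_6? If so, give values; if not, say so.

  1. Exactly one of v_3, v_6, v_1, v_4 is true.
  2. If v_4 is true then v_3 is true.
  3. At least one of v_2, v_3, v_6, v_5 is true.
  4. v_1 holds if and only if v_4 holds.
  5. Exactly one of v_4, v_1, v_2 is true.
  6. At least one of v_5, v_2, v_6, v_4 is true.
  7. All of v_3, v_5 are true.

v_1: False; v_2: True; v_3: True; v_4: False; v_5: True; v_6: False

  (1) {v_3, v_6, v_1, v_4}: 1 true — exactly one ✓
  (2) v_4=F ⇒ v_3: vacuous ✓
  (3) {v_2, v_3, v_6, v_5}: 3 true — at least one ✓
  (4) v_1=F, v_4=F — same ✓
  (5) {v_4, v_1, v_2}: 1 true — exactly one ✓
  (6) {v_5, v_2, v_6, v_4}: 2 true — at least one ✓
  (7) {v_3, v_5}: all 2 true ✓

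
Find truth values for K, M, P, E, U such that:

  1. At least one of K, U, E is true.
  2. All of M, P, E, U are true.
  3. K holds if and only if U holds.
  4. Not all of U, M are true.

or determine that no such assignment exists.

Case U = True:
  (2) forces M = True.
  Constraint (4) is violated (U=T, M=T) — contradiction.
Case U = False:
  Constraint (2) is violated (U=F) — contradiction.
Both cases fail — unsatisfiable.

Unsatisfiable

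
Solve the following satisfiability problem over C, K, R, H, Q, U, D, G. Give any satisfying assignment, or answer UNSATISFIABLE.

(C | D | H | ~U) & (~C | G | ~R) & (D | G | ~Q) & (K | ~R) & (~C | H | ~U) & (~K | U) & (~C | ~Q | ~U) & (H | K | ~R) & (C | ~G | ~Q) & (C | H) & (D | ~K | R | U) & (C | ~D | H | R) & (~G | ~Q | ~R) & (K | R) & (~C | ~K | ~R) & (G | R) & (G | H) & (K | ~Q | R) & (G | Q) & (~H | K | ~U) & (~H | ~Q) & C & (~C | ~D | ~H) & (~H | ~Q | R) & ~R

Unit clause (C) forces C = True.
Unit clause (~R) forces R = False.
In (K | R) only K is left, so K = True.
In (G | R) only G is left, so G = True.
In (~K | U) only U is left, so U = True.
In (~C | ~Q | ~U) only ~Q is left, so Q = False.
In (~C | H | ~U) only H is left, so H = True.
In (~C | ~D | ~H) only ~D is left, so D = False.
All clauses satisfied.

C = True; K = True; R = False; H = True; Q = False; U = True; D = False; G = True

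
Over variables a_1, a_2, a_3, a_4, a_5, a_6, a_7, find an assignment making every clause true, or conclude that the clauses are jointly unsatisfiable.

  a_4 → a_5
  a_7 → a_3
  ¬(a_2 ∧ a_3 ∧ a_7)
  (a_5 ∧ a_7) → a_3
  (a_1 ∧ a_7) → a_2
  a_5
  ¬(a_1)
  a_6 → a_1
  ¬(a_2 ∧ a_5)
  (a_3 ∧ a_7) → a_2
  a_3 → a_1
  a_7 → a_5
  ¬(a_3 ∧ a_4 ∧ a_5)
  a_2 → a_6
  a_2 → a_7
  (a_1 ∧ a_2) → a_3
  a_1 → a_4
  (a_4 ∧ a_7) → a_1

a_1: False, a_2: False, a_3: False, a_4: False, a_5: True, a_6: False, a_7: False

Unit clause (a_5) forces a_5 = True.
Unit clause (¬a_1) forces a_1 = False.
In (a_1 ∨ ¬a_6) only ¬a_6 is left, so a_6 = False.
In (¬a_2 ∨ ¬a_5) only ¬a_2 is left, so a_2 = False.
In (a_1 ∨ ¬a_3) only ¬a_3 is left, so a_3 = False.
In (a_3 ∨ ¬a_7) only ¬a_7 is left, so a_7 = False.
Set a_4 = False.
All clauses satisfied.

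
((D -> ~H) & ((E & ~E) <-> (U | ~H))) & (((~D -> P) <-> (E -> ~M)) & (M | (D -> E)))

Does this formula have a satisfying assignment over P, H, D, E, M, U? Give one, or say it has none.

P: True, H: True, D: False, E: False, M: True, U: False

  (D -> ~H) & ((E & ~E) <-> (U | ~H)) = True
    D -> ~H = True
      ~H = False
    (E & ~E) <-> (U | ~H) = True
      E & ~E = False
        ~E = True
      U | ~H = False
        ~H = False
  ((~D -> P) <-> (E -> ~M)) & (M | (D -> E)) = True
    (~D -> P) <-> (E -> ~M) = True
      ~D -> P = True
        ~D = True
      E -> ~M = True
        ~M = False
    M | (D -> E) = True
      D -> E = True
Both conjuncts True, so the formula holds.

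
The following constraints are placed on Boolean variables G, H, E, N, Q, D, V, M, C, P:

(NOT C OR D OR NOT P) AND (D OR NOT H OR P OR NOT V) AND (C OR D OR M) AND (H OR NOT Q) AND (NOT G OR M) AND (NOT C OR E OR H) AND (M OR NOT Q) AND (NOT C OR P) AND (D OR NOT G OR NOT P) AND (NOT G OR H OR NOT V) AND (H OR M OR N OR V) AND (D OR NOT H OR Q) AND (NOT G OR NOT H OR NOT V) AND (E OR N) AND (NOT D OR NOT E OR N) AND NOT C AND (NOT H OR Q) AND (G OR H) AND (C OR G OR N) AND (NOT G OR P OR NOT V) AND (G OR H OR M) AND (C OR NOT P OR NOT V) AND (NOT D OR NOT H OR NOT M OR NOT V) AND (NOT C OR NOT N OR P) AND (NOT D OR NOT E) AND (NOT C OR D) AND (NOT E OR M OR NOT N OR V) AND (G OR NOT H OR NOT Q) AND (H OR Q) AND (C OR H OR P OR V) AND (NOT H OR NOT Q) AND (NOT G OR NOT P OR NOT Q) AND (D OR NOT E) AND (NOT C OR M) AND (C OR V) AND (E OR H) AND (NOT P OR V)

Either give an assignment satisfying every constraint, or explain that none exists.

Case H = True:
  (NOT C) forces C = False.
  (NOT H OR Q) forces Q = True.
  Clause (NOT H OR NOT Q) is falsified — contradiction.
Case H = False:
  (H OR NOT Q) forces Q = False.
  Clause (H OR Q) is falsified — contradiction.
Both cases fail, so the formula is unsatisfiable.

UNSATISFIABLE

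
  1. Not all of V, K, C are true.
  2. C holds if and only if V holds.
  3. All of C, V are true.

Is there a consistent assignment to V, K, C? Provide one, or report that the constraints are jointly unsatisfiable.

V=T; K=F; C=T

  (1) {V, K, C}: 2/3 true — not all ✓
  (2) C=T, V=T — same ✓
  (3) {C, V}: all 2 true ✓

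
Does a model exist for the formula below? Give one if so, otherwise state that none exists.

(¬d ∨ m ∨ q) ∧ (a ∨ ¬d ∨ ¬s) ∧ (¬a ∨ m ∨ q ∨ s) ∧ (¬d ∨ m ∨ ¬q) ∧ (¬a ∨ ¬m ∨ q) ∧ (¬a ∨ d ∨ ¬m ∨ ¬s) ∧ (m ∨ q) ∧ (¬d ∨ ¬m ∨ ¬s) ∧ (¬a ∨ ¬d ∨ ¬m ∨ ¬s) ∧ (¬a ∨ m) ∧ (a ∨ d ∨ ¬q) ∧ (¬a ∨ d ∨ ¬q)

Set q = False.
  then (m ∨ q) forces m = True.
  then (¬a ∨ ¬m ∨ q) forces a = False.
Set d = False.
Set s = True.
All clauses satisfied.

q=F, d=F, m=T, s=T, a=F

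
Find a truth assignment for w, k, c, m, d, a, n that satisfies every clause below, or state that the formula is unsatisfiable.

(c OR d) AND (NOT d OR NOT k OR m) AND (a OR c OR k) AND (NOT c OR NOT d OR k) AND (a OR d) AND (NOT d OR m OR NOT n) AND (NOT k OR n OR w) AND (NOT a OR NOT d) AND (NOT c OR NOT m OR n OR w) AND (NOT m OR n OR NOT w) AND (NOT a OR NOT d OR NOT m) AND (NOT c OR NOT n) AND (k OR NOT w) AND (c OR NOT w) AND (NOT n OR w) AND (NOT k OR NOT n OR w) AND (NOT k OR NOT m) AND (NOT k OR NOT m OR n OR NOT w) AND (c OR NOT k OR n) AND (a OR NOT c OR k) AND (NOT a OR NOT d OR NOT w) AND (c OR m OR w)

Set w = False.
  then (NOT n OR w) forces n = False.
  then (NOT k OR n OR w) forces k = False.
Try c = False:
  (c OR d) forces d = True.
  (a OR c OR k) forces a = True.
  clause (NOT a OR NOT d) is falsified — backtrack.
So c = True.
  then (NOT c OR NOT d OR k) forces d = False.
  then (a OR d) forces a = True.
  then (NOT c OR NOT m OR n OR w) forces m = False.
All clauses satisfied.

w = False; k = False; c = True; m = False; d = False; a = True; n = False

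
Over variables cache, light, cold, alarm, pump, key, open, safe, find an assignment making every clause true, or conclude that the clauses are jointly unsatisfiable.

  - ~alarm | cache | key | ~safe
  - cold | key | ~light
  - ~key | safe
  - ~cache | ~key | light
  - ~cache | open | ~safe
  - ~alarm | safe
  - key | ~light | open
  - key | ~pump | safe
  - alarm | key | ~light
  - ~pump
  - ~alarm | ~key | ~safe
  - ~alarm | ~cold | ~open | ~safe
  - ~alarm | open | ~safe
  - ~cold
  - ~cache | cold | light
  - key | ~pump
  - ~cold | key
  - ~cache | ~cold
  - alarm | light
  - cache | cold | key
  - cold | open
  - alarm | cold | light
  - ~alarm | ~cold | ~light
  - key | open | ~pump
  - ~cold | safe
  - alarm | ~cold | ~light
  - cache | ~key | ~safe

cache = True, light = True, cold = False, alarm = False, pump = False, key = True, open = True, safe = True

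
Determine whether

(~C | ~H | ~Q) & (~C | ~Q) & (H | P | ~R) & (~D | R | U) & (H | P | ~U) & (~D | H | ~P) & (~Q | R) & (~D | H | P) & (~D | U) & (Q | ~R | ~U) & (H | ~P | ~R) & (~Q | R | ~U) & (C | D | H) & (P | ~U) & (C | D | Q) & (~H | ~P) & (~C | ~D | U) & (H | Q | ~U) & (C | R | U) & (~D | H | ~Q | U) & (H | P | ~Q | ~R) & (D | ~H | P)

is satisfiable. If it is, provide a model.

Try D = True:
  (~D | U) forces U = True.
  (P | ~U) forces P = True.
  (~D | H | ~P) forces H = True.
  clause (~H | ~P) is falsified — backtrack.
So D = False.
Set R = False.
  then (~Q | R) forces Q = False.
  then (C | D | Q) forces C = True.
Set U = False.
Try H = True:
  (~H | ~P) forces P = False.
  clause (D | ~H | P) is falsified — backtrack.
So H = False.
Set P = True.
All clauses satisfied.

D: False; R: False; U: False; Q: False; H: False; P: True; C: True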